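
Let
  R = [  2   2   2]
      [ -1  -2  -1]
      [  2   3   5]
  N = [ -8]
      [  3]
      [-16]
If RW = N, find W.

W = [[-2], [1], [-3]]

R is on the left of W, so left-multiply by R⁻¹: W = R⁻¹N.
R has determinant -6; R⁻¹ = [[7/6, 2/3, -1/3], [-1/2, -1, 0], [-1/6, 1/3, 1/3]].
W = R⁻¹N = [[7/6, 2/3, -1/3], [-1/2, -1, 0], [-1/6, 1/3, 1/3]] · [[-8], [3], [-16]] = [[-2], [1], [-3]].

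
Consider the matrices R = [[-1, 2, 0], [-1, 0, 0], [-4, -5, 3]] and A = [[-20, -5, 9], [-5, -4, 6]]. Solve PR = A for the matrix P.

P = [[5, 3, 3], [3, -6, 2]]

Since R sits to the right of P, P = AR⁻¹.
R has determinant 6; R⁻¹ = [[0, -1, 0], [1/2, -1/2, 0], [5/6, -13/6, 1/3]].
P = AR⁻¹ = [[-20, -5, 9], [-5, -4, 6]] · [[0, -1, 0], [1/2, -1/2, 0], [5/6, -13/6, 1/3]] = [[5, 3, 3], [3, -6, 2]].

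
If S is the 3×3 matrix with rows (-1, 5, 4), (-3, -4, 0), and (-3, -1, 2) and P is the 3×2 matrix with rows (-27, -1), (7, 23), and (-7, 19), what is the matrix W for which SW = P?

Left-multiplying both sides by S⁻¹ gives W = S⁻¹P.
S has determinant 2; S⁻¹ = [[-4, -7, 8], [3, 5, -6], [-9/2, -8, 19/2]].
W = S⁻¹P = [[-4, -7, 8], [3, 5, -6], [-9/2, -8, 19/2]] · [[-27, -1], [7, 23], [-7, 19]] = [[3, -5], [-4, -2], [-1, 1]].

W = [[3, -5], [-4, -2], [-1, 1]]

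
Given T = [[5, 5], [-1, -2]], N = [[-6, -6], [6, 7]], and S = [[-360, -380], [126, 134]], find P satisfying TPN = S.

P = [[3, 0], [5, -4]]

P = T⁻¹SN⁻¹ (apply T⁻¹ on the left and N⁻¹ on the right).
det T = -5, so T⁻¹ = [[2/5, 1], [-1/5, -1]].
det N = -6; the adjugate gives N⁻¹ = [[-7/6, -1], [1, 1]].
T⁻¹S = [[-18, -18], [-54, -58]].
P = (T⁻¹S)N⁻¹ = [[3, 0], [5, -4]].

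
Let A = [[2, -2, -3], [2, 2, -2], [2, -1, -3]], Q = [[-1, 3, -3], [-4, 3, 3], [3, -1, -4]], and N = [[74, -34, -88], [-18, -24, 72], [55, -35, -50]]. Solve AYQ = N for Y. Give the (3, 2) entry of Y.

Y = A⁻¹NQ⁻¹ (apply A⁻¹ on the left and Q⁻¹ on the right).
A has determinant -2; A⁻¹ = [[4, 3/2, -5], [-1, 0, 1], [3, 1, -4]].
det Q = 3, so Q⁻¹ = [[-3, 5, 6], [-7/3, 13/3, 5], [-5/3, 8/3, 3]].
A⁻¹N = [[-6, 3, 6], [-19, -1, 38], [-16, 14, 8]].
Y = (A⁻¹N)Q⁻¹ = [[1, -1, -3], [-4, 2, -5], [2, 2, -2]].

2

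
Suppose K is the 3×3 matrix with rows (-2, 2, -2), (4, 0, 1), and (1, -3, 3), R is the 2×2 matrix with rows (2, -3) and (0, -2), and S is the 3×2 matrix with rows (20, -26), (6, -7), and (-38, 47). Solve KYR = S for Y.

Y = [[2, -1], [2, 1], [-5, 3]]

Isolating Y: multiply by K⁻¹ from the left and R⁻¹ from the right, so Y = K⁻¹SR⁻¹.
K has determinant -4; K⁻¹ = [[-3/4, 0, -1/2], [11/4, 1, 3/2], [3, 1, 2]].
det R = -4, so R⁻¹ = [[1/2, -3/4], [0, -1/2]].
K⁻¹S = [[4, -4], [4, -8], [-10, 9]].
Y = (K⁻¹S)R⁻¹ = [[2, -1], [2, 1], [-5, 3]].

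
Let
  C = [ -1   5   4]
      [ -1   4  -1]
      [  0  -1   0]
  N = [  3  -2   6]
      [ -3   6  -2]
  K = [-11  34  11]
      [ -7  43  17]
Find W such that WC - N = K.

WC = K + N = [[-8, 32, 17], [-10, 49, 15]].
Right-multiplying both sides by C⁻¹ gives W = (K + N)C⁻¹.
det C = 5; the adjugate gives C⁻¹ = [[-1/5, -4/5, -21/5], [0, 0, -1], [1/5, -1/5, 1/5]].
W = (K + N)C⁻¹ = [[5, 3, 5], [5, 5, -4]].

W = [[5, 3, 5], [5, 5, -4]]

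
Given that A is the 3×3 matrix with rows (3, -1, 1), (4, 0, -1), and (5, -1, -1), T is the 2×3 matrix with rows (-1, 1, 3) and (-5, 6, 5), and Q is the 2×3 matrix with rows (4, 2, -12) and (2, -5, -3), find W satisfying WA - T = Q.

W = [[-5, 2, 2], [1, 1, -2]]

WA = Q + T = [[3, 3, -9], [-3, 1, 2]].
A is on the right of W, so right-multiply by A⁻¹: W = (Q + T)A⁻¹.
det A = -6, so A⁻¹ = [[1/6, 1/3, -1/6], [1/6, 4/3, -7/6], [2/3, 1/3, -2/3]].
W = (Q + T)A⁻¹ = [[-5, 2, 2], [1, 1, -2]].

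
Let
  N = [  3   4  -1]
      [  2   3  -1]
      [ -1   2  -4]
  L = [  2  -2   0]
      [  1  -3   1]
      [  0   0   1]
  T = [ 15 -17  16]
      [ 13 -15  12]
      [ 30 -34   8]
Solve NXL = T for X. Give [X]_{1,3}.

Left-multiply by N⁻¹ and right-multiply by L⁻¹: X = N⁻¹TL⁻¹.
N has determinant -1; N⁻¹ = [[10, -14, 1], [-9, 13, -1], [-7, 10, -1]].
det L = -4, so L⁻¹ = [[3/4, -1/2, 1/2], [1/4, -1/2, 1/2], [0, 0, 1]].
N⁻¹T = [[-2, 6, 0], [4, -8, 4], [-5, 3, 0]].
X = (N⁻¹T)L⁻¹ = [[0, -2, 2], [1, 2, 2], [-3, 1, -1]].

2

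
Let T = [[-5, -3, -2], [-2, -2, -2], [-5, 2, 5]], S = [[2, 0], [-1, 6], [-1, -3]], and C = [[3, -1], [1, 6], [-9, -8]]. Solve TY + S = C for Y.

Y = [[0, 2], [1, -5], [-2, 3]]

TY = C − S = [[1, -1], [2, 0], [-8, -5]].
Left-multiplying both sides by T⁻¹ gives Y = T⁻¹(C − S).
det T = -2, so T⁻¹ = [[3, -11/2, -1], [-10, 35/2, 3], [7, -25/2, -2]].
Y = T⁻¹(C − S) = [[0, 2], [1, -5], [-2, 3]].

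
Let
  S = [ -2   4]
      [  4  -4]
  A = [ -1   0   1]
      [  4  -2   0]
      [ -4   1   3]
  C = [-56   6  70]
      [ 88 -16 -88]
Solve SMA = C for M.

M = [[0, 1, -3], [-2, 3, 5]]

Isolating M: multiply by S⁻¹ from the left and A⁻¹ from the right, so M = S⁻¹CA⁻¹.
det S = -8; the adjugate gives S⁻¹ = [[1/2, 1/2], [1/2, 1/4]].
det A = 2, so A⁻¹ = [[-3, 1/2, 1], [-6, 1/2, 2], [-2, 1/2, 1]].
S⁻¹C = [[16, -5, -9], [-6, -1, 13]].
M = (S⁻¹C)A⁻¹ = [[0, 1, -3], [-2, 3, 5]].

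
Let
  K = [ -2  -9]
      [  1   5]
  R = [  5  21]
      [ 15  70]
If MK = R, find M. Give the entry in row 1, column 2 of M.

K is on the right of M, so right-multiply by K⁻¹: M = RK⁻¹.
det K = -1, so K⁻¹ = [[-5, -9], [1, 2]].
M = RK⁻¹ = [[5, 21], [15, 70]] · [[-5, -9], [1, 2]] = [[-4, -3], [-5, 5]].

-3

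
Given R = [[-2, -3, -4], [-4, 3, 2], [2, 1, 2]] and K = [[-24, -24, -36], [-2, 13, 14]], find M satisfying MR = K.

M = [[6, 0, -6], [-2, 2, 1]]

Since R sits to the right of M, M = KR⁻¹.
det R = -4; the adjugate gives R⁻¹ = [[-1, -1/2, -3/2], [-3, -1, -5], [5/2, 1, 9/2]].
M = KR⁻¹ = [[-24, -24, -36], [-2, 13, 14]] · [[-1, -1/2, -3/2], [-3, -1, -5], [5/2, 1, 9/2]] = [[6, 0, -6], [-2, 2, 1]].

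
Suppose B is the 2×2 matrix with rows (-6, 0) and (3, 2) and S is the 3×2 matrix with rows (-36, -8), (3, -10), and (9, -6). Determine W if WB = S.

W = [[4, -4], [-3, -5], [-3, -3]]

Right-multiplying both sides by B⁻¹ gives W = SB⁻¹.
B has determinant -12; B⁻¹ = [[-1/6, 0], [1/4, 1/2]].
W = SB⁻¹ = [[-36, -8], [3, -10], [9, -6]] · [[-1/6, 0], [1/4, 1/2]] = [[4, -4], [-3, -5], [-3, -3]].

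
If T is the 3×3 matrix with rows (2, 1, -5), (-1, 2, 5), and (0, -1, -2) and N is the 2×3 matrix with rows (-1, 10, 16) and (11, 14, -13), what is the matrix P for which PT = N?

P = [[1, 3, -3], [6, 1, -6]]

Right-multiplying both sides by T⁻¹ gives P = NT⁻¹.
det T = -5, so T⁻¹ = [[-1/5, -7/5, -3], [2/5, 4/5, 1], [-1/5, -2/5, -1]].
P = NT⁻¹ = [[-1, 10, 16], [11, 14, -13]] · [[-1/5, -7/5, -3], [2/5, 4/5, 1], [-1/5, -2/5, -1]] = [[1, 3, -3], [6, 1, -6]].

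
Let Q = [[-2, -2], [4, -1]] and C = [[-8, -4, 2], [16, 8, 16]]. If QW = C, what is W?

W = [[4, 2, 3], [0, 0, -4]]

Q is on the left of W, so left-multiply by Q⁻¹: W = Q⁻¹C.
det Q = 10, so Q⁻¹ = [[-1/10, 1/5], [-2/5, -1/5]].
W = Q⁻¹C = [[-1/10, 1/5], [-2/5, -1/5]] · [[-8, -4, 2], [16, 8, 16]] = [[4, 2, 3], [0, 0, -4]].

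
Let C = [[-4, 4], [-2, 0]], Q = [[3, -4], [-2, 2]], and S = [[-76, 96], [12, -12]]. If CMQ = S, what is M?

Left-multiply by C⁻¹ and right-multiply by Q⁻¹: M = C⁻¹SQ⁻¹.
det C = 8, so C⁻¹ = [[0, -1/2], [1/4, -1/2]].
det Q = -2, so Q⁻¹ = [[-1, -2], [-1, -3/2]].
C⁻¹S = [[-6, 6], [-25, 30]].
M = (C⁻¹S)Q⁻¹ = [[0, 3], [-5, 5]].

M = [[0, 3], [-5, 5]]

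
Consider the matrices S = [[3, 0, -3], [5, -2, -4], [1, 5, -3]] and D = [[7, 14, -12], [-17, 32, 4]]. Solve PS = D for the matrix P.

P = [[-4, 3, 4], [-6, -1, 6]]

S is on the right of P, so right-multiply by S⁻¹: P = DS⁻¹.
det S = -3; the adjugate gives S⁻¹ = [[-26/3, 5, 2], [-11/3, 2, 1], [-9, 5, 2]].
P = DS⁻¹ = [[7, 14, -12], [-17, 32, 4]] · [[-26/3, 5, 2], [-11/3, 2, 1], [-9, 5, 2]] = [[-4, 3, 4], [-6, -1, 6]].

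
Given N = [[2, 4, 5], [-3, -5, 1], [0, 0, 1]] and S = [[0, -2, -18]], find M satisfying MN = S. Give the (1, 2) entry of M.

Since N sits to the right of M, M = SN⁻¹.
N has determinant 2; N⁻¹ = [[-5/2, -2, 29/2], [3/2, 1, -17/2], [0, 0, 1]].
M = SN⁻¹ = [[0, -2, -18]] · [[-5/2, -2, 29/2], [3/2, 1, -17/2], [0, 0, 1]] = [[-3, -2, -1]].

-2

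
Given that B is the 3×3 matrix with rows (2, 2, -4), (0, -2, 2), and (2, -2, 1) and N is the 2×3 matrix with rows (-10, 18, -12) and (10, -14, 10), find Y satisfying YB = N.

Right-multiplying both sides by B⁻¹ gives Y = NB⁻¹.
det B = -4, so B⁻¹ = [[-1/2, -3/2, 1], [-1, -5/2, 1], [-1, -2, 1]].
Y = NB⁻¹ = [[-10, 18, -12], [10, -14, 10]] · [[-1/2, -3/2, 1], [-1, -5/2, 1], [-1, -2, 1]] = [[-1, -6, -4], [-1, 0, 6]].

Y = [[-1, -6, -4], [-1, 0, 6]]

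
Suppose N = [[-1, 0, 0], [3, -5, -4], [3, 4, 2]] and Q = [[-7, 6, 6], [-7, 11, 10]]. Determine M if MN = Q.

M = [[-2, -2, -1], [-5, -3, -1]]

N is on the right of M, so right-multiply by N⁻¹: M = QN⁻¹.
det N = -6, so N⁻¹ = [[-1, 0, 0], [3, 1/3, 2/3], [-9/2, -2/3, -5/6]].
M = QN⁻¹ = [[-7, 6, 6], [-7, 11, 10]] · [[-1, 0, 0], [3, 1/3, 2/3], [-9/2, -2/3, -5/6]] = [[-2, -2, -1], [-5, -3, -1]].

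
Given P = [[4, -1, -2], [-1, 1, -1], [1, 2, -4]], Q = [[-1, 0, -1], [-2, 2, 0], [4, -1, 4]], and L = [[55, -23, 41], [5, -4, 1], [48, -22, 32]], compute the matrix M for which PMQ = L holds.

M = [[-2, 2, 0], [-3, 5, -3], [0, 5, -3]]

Left-multiply by P⁻¹ and right-multiply by Q⁻¹: M = P⁻¹LQ⁻¹.
det P = 3, so P⁻¹ = [[-2/3, -8/3, 1], [-5/3, -14/3, 2], [-1, -3, 1]].
Q has determinant -2; Q⁻¹ = [[-4, -1/2, -1], [-4, 0, -1], [3, 1/2, 1]].
P⁻¹L = [[-2, 4, 2], [-19, 13, -9], [-22, 13, -12]].
M = (P⁻¹L)Q⁻¹ = [[-2, 2, 0], [-3, 5, -3], [0, 5, -3]].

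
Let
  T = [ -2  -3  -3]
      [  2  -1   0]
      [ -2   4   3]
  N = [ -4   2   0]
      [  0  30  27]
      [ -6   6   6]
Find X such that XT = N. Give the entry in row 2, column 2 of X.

3

T is on the right of X, so right-multiply by T⁻¹: X = NT⁻¹.
T has determinant 6; T⁻¹ = [[-1/2, -1/2, -1/2], [-1, -2, -1], [1, 7/3, 4/3]].
X = NT⁻¹ = [[-4, 2, 0], [0, 30, 27], [-6, 6, 6]] · [[-1/2, -1/2, -1/2], [-1, -2, -1], [1, 7/3, 4/3]] = [[0, -2, 0], [-3, 3, 6], [3, 5, 5]].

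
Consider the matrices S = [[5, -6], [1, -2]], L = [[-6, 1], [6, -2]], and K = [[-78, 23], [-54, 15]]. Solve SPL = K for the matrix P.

P = [[-3, 4], [-3, 5]]

Isolating P: multiply by S⁻¹ from the left and L⁻¹ from the right, so P = S⁻¹KL⁻¹.
S has determinant -4; S⁻¹ = [[1/2, -3/2], [1/4, -5/4]].
det L = 6; the adjugate gives L⁻¹ = [[-1/3, -1/6], [-1, -1]].
S⁻¹K = [[42, -11], [48, -13]].
P = (S⁻¹K)L⁻¹ = [[-3, 4], [-3, 5]].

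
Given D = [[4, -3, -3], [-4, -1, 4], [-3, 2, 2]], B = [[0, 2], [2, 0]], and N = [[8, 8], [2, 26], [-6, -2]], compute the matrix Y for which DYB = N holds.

Isolating Y: multiply by D⁻¹ from the left and B⁻¹ from the right, so Y = D⁻¹NB⁻¹.
det D = 5, so D⁻¹ = [[-2, 0, -3], [-4/5, -1/5, -4/5], [-11/5, 1/5, -16/5]].
B has determinant -4; B⁻¹ = [[0, 1/2], [1/2, 0]].
D⁻¹N = [[2, -10], [-2, -10], [2, -6]].
Y = (D⁻¹N)B⁻¹ = [[-5, 1], [-5, -1], [-3, 1]].

Y = [[-5, 1], [-5, -1], [-3, 1]]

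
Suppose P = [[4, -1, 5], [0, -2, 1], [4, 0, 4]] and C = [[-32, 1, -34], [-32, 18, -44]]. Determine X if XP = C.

Since P sits to the right of X, X = CP⁻¹.
det P = 4, so P⁻¹ = [[-2, 1, 9/4], [1, -1, -1], [2, -1, -2]].
X = CP⁻¹ = [[-32, 1, -34], [-32, 18, -44]] · [[-2, 1, 9/4], [1, -1, -1], [2, -1, -2]] = [[-3, 1, -5], [-6, -6, -2]].

X = [[-3, 1, -5], [-6, -6, -2]]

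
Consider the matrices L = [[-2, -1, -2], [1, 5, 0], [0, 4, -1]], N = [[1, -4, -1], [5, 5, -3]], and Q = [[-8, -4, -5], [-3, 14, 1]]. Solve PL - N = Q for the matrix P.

P = [[3, -1, 0], [1, 4, 0]]

PL = Q + N = [[-7, -8, -6], [2, 19, -2]].
Right-multiplying both sides by L⁻¹ gives P = (Q + N)L⁻¹.
det L = 1; the adjugate gives L⁻¹ = [[-5, -9, 10], [1, 2, -2], [4, 8, -9]].
P = (Q + N)L⁻¹ = [[3, -1, 0], [1, 4, 0]].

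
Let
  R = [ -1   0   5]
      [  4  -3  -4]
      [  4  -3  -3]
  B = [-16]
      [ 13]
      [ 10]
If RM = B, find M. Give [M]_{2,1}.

Since R multiplies M on the left, M = R⁻¹B.
R has determinant 3; R⁻¹ = [[-1, -5, 5], [-4/3, -17/3, 16/3], [0, -1, 1]].
M = R⁻¹B = [[-1, -5, 5], [-4/3, -17/3, 16/3], [0, -1, 1]] · [[-16], [13], [10]] = [[1], [1], [-3]].

1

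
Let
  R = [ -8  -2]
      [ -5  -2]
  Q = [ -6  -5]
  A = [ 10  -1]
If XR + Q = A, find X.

X = [[-2, 0]]

XR = A − Q = [[16, 4]].
Since R sits to the right of X, X = (A − Q)R⁻¹.
det R = 6, so R⁻¹ = [[-1/3, 1/3], [5/6, -4/3]].
X = (A − Q)R⁻¹ = [[-2, 0]].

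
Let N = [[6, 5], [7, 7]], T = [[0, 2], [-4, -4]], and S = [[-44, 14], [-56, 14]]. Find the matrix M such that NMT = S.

M = N⁻¹ST⁻¹ (apply N⁻¹ on the left and T⁻¹ on the right).
det N = 7, so N⁻¹ = [[1, -5/7], [-1, 6/7]].
det T = 8, so T⁻¹ = [[-1/2, -1/4], [1/2, 0]].
N⁻¹S = [[-4, 4], [-4, -2]].
M = (N⁻¹S)T⁻¹ = [[4, 1], [1, 1]].

M = [[4, 1], [1, 1]]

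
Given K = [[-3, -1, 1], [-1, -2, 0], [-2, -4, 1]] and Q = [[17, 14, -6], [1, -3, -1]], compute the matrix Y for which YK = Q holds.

Y = [[-4, -1, -2], [-1, 2, 0]]

Since K sits to the right of Y, Y = QK⁻¹.
det K = 5; the adjugate gives K⁻¹ = [[-2/5, -3/5, 2/5], [1/5, -1/5, -1/5], [0, -2, 1]].
Y = QK⁻¹ = [[17, 14, -6], [1, -3, -1]] · [[-2/5, -3/5, 2/5], [1/5, -1/5, -1/5], [0, -2, 1]] = [[-4, -1, -2], [-1, 2, 0]].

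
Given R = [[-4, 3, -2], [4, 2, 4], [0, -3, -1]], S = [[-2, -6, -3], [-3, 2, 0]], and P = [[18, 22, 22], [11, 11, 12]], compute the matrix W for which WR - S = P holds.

WR = P + S = [[16, 16, 19], [8, 13, 12]].
Right-multiplying both sides by R⁻¹ gives W = (P + S)R⁻¹.
det R = -4, so R⁻¹ = [[-5/2, -9/4, -4], [-1, -1, -2], [3, 3, 5]].
W = (P + S)R⁻¹ = [[1, 5, -1], [3, 5, 2]].

W = [[1, 5, -1], [3, 5, 2]]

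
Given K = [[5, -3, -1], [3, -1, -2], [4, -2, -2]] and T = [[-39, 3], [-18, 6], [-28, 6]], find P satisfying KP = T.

P = [[-5, 0], [5, 0], [-1, -3]]

K is on the left of P, so left-multiply by K⁻¹: P = K⁻¹T.
K has determinant -2; K⁻¹ = [[1, 2, -5/2], [1, 3, -7/2], [1, 1, -2]].
P = K⁻¹T = [[1, 2, -5/2], [1, 3, -7/2], [1, 1, -2]] · [[-39, 3], [-18, 6], [-28, 6]] = [[-5, 0], [5, 0], [-1, -3]].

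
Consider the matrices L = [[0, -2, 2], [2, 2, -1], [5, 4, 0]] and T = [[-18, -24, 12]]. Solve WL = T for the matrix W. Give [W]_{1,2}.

-4

L is on the right of W, so right-multiply by L⁻¹: W = TL⁻¹.
det L = 6, so L⁻¹ = [[2/3, 4/3, -1/3], [-5/6, -5/3, 2/3], [-1/3, -5/3, 2/3]].
W = TL⁻¹ = [[-18, -24, 12]] · [[2/3, 4/3, -1/3], [-5/6, -5/3, 2/3], [-1/3, -5/3, 2/3]] = [[4, -4, -2]].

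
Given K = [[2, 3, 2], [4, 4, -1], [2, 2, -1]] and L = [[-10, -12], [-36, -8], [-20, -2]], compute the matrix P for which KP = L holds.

P = [[-6, -5], [-2, 2], [4, -4]]

Since K multiplies P on the left, P = K⁻¹L.
det K = 2; the adjugate gives K⁻¹ = [[-1, 7/2, -11/2], [1, -3, 5], [0, 1, -2]].
P = K⁻¹L = [[-1, 7/2, -11/2], [1, -3, 5], [0, 1, -2]] · [[-10, -12], [-36, -8], [-20, -2]] = [[-6, -5], [-2, 2], [4, -4]].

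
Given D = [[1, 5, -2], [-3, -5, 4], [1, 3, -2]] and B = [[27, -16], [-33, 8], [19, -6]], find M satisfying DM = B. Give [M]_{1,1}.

-1

D is on the left of M, so left-multiply by D⁻¹: M = D⁻¹B.
D has determinant -4; D⁻¹ = [[1/2, -1, -5/2], [1/2, 0, -1/2], [1, -1/2, -5/2]].
M = D⁻¹B = [[1/2, -1, -5/2], [1/2, 0, -1/2], [1, -1/2, -5/2]] · [[27, -16], [-33, 8], [19, -6]] = [[-1, -1], [4, -5], [-4, -5]].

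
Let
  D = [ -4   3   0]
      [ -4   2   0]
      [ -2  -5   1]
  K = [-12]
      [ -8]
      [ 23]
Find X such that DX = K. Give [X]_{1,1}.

0

Since D multiplies X on the left, X = D⁻¹K.
D has determinant 4; D⁻¹ = [[1/2, -3/4, 0], [1, -1, 0], [6, -13/2, 1]].
X = D⁻¹K = [[1/2, -3/4, 0], [1, -1, 0], [6, -13/2, 1]] · [[-12], [-8], [23]] = [[0], [-4], [3]].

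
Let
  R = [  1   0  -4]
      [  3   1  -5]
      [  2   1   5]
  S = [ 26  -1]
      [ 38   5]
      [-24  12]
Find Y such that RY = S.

Since R multiplies Y on the left, Y = R⁻¹S.
R has determinant 6; R⁻¹ = [[5/3, -2/3, 2/3], [-25/6, 13/6, -7/6], [1/6, -1/6, 1/6]].
Y = R⁻¹S = [[5/3, -2/3, 2/3], [-25/6, 13/6, -7/6], [1/6, -1/6, 1/6]] · [[26, -1], [38, 5], [-24, 12]] = [[2, 3], [2, 1], [-6, 1]].

Y = [[2, 3], [2, 1], [-6, 1]]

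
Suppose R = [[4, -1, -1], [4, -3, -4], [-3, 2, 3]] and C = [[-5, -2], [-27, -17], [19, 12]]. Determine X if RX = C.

R is on the left of X, so left-multiply by R⁻¹: X = R⁻¹C.
det R = -3, so R⁻¹ = [[1/3, -1/3, -1/3], [0, -3, -4], [1/3, 5/3, 8/3]].
X = R⁻¹C = [[1/3, -1/3, -1/3], [0, -3, -4], [1/3, 5/3, 8/3]] · [[-5, -2], [-27, -17], [19, 12]] = [[1, 1], [5, 3], [4, 3]].

X = [[1, 1], [5, 3], [4, 3]]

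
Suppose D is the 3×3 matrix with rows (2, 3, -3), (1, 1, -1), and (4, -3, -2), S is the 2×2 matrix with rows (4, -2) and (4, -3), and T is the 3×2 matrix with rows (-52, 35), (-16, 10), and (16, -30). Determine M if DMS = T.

M = [[-2, 3], [2, -4], [2, 1]]

M = D⁻¹TS⁻¹ (apply D⁻¹ on the left and S⁻¹ on the right).
det D = 5, so D⁻¹ = [[-1, 3, 0], [-2/5, 8/5, -1/5], [-7/5, 18/5, -1/5]].
S has determinant -4; S⁻¹ = [[3/4, -1/2], [1, -1]].
D⁻¹T = [[4, -5], [-8, 8], [12, -7]].
M = (D⁻¹T)S⁻¹ = [[-2, 3], [2, -4], [2, 1]].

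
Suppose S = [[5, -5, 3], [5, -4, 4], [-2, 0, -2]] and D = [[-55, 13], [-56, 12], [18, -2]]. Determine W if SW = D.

Since S multiplies W on the left, W = S⁻¹D.
det S = 6, so S⁻¹ = [[4/3, -5/3, -4/3], [1/3, -2/3, -5/6], [-4/3, 5/3, 5/6]].
W = S⁻¹D = [[4/3, -5/3, -4/3], [1/3, -2/3, -5/6], [-4/3, 5/3, 5/6]] · [[-55, 13], [-56, 12], [18, -2]] = [[-4, 0], [4, -2], [-5, 1]].

W = [[-4, 0], [4, -2], [-5, 1]]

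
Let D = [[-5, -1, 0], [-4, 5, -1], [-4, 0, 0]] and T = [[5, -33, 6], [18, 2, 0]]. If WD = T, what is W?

W = [[3, -6, 1], [-2, 0, -2]]

Since D sits to the right of W, W = TD⁻¹.
det D = -4; the adjugate gives D⁻¹ = [[0, 0, -1/4], [-1, 0, 5/4], [-5, -1, 29/4]].
W = TD⁻¹ = [[5, -33, 6], [18, 2, 0]] · [[0, 0, -1/4], [-1, 0, 5/4], [-5, -1, 29/4]] = [[3, -6, 1], [-2, 0, -2]].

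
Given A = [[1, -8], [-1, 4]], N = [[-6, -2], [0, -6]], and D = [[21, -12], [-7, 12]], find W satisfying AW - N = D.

AW = D + N = [[15, -14], [-7, 6]].
A is on the left of W, so left-multiply by A⁻¹: W = A⁻¹(D + N).
det A = -4; the adjugate gives A⁻¹ = [[-1, -2], [-1/4, -1/4]].
W = A⁻¹(D + N) = [[-1, 2], [-2, 2]].

W = [[-1, 2], [-2, 2]]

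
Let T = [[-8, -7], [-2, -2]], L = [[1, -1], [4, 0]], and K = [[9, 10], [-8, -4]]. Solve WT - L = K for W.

W = [[-1, -1], [0, 2]]

WT = K + L = [[10, 9], [-4, -4]].
T is on the right of W, so right-multiply by T⁻¹: W = (K + L)T⁻¹.
det T = 2, so T⁻¹ = [[-1, 7/2], [1, -4]].
W = (K + L)T⁻¹ = [[-1, -1], [0, 2]].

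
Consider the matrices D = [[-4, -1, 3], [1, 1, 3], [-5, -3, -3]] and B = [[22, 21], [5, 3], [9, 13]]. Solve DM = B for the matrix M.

M = [[-3, -2], [-1, -4], [3, 3]]

Since D multiplies M on the left, M = D⁻¹B.
D has determinant -6; D⁻¹ = [[-1, 2, 1], [2, -9/2, -5/2], [-1/3, 7/6, 1/2]].
M = D⁻¹B = [[-1, 2, 1], [2, -9/2, -5/2], [-1/3, 7/6, 1/2]] · [[22, 21], [5, 3], [9, 13]] = [[-3, -2], [-1, -4], [3, 3]].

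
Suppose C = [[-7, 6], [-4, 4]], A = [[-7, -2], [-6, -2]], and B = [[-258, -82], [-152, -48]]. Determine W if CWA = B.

W = [[0, -5], [2, -1]]

W = C⁻¹BA⁻¹ (apply C⁻¹ on the left and A⁻¹ on the right).
C has determinant -4; C⁻¹ = [[-1, 3/2], [-1, 7/4]].
A has determinant 2; A⁻¹ = [[-1, 1], [3, -7/2]].
C⁻¹B = [[30, 10], [-8, -2]].
W = (C⁻¹B)A⁻¹ = [[0, -5], [2, -1]].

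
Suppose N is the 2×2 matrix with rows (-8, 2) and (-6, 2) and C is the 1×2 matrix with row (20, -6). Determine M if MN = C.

N is on the right of M, so right-multiply by N⁻¹: M = CN⁻¹.
det N = -4; the adjugate gives N⁻¹ = [[-1/2, 1/2], [-3/2, 2]].
M = CN⁻¹ = [[20, -6]] · [[-1/2, 1/2], [-3/2, 2]] = [[-1, -2]].

M = [[-1, -2]]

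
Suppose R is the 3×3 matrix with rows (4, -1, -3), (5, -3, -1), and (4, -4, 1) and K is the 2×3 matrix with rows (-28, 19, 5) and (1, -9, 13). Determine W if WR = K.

W = [[-3, 0, -4], [-6, 5, 0]]

Right-multiplying both sides by R⁻¹ gives W = KR⁻¹.
det R = 5; the adjugate gives R⁻¹ = [[-7/5, 13/5, -8/5], [-9/5, 16/5, -11/5], [-8/5, 12/5, -7/5]].
W = KR⁻¹ = [[-28, 19, 5], [1, -9, 13]] · [[-7/5, 13/5, -8/5], [-9/5, 16/5, -11/5], [-8/5, 12/5, -7/5]] = [[-3, 0, -4], [-6, 5, 0]].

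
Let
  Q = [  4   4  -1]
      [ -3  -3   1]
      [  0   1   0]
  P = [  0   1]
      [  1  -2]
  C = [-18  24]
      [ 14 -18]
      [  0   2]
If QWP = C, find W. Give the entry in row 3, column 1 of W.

Left-multiply by Q⁻¹ and right-multiply by P⁻¹: W = Q⁻¹CP⁻¹.
det Q = -1; the adjugate gives Q⁻¹ = [[1, 1, -1], [0, 0, 1], [3, 4, 0]].
det P = -1; the adjugate gives P⁻¹ = [[2, 1], [1, 0]].
Q⁻¹C = [[-4, 4], [0, 2], [2, 0]].
W = (Q⁻¹C)P⁻¹ = [[-4, -4], [2, 0], [4, 2]].

4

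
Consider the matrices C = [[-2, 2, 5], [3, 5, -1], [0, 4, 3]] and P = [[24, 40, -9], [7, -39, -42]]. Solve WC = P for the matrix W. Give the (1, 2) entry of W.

6

Since C sits to the right of W, W = PC⁻¹.
C has determinant 4; C⁻¹ = [[19/4, 7/2, -27/4], [-9/4, -3/2, 13/4], [3, 2, -4]].
W = PC⁻¹ = [[24, 40, -9], [7, -39, -42]] · [[19/4, 7/2, -27/4], [-9/4, -3/2, 13/4], [3, 2, -4]] = [[-3, 6, 4], [-5, -1, -6]].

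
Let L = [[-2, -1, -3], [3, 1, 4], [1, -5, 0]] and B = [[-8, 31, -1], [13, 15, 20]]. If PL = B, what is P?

P = [[-5, -4, -6], [0, 5, -2]]

Right-multiplying both sides by L⁻¹ gives P = BL⁻¹.
det L = 4; the adjugate gives L⁻¹ = [[5, 15/4, -1/4], [1, 3/4, -1/4], [-4, -11/4, 1/4]].
P = BL⁻¹ = [[-8, 31, -1], [13, 15, 20]] · [[5, 15/4, -1/4], [1, 3/4, -1/4], [-4, -11/4, 1/4]] = [[-5, -4, -6], [0, 5, -2]].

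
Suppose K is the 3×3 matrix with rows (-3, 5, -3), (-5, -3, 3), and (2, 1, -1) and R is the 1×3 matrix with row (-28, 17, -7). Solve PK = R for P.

P = [[5, 3, 1]]

Right-multiplying both sides by K⁻¹ gives P = RK⁻¹.
det K = 2; the adjugate gives K⁻¹ = [[0, 1, 3], [1/2, 9/2, 12], [1/2, 13/2, 17]].
P = RK⁻¹ = [[-28, 17, -7]] · [[0, 1, 3], [1/2, 9/2, 12], [1/2, 13/2, 17]] = [[5, 3, 1]].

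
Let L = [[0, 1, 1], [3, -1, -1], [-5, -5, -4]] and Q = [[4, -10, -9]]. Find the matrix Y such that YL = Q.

Since L sits to the right of Y, Y = QL⁻¹.
det L = -3, so L⁻¹ = [[1/3, 1/3, 0], [-17/3, -5/3, -1], [20/3, 5/3, 1]].
Y = QL⁻¹ = [[4, -10, -9]] · [[1/3, 1/3, 0], [-17/3, -5/3, -1], [20/3, 5/3, 1]] = [[-2, 3, 1]].

Y = [[-2, 3, 1]]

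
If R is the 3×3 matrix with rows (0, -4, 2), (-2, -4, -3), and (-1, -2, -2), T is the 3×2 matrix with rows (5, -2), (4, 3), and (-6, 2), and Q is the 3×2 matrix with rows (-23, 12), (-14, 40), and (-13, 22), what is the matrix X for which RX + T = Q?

RX = Q − T = [[-28, 14], [-18, 37], [-7, 20]].
Left-multiplying both sides by R⁻¹ gives X = R⁻¹(Q − T).
det R = 4, so R⁻¹ = [[1/2, -3, 5], [-1/4, 1/2, -1], [0, 1, -2]].
X = R⁻¹(Q − T) = [[5, -4], [5, -5], [-4, -3]].

X = [[5, -4], [5, -5], [-4, -3]]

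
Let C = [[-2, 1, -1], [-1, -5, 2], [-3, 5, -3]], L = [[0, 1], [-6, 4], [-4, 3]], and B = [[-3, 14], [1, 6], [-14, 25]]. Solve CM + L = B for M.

CM = B − L = [[-3, 13], [7, 2], [-10, 22]].
C is on the left of M, so left-multiply by C⁻¹: M = C⁻¹(B − L).
det C = 1; the adjugate gives C⁻¹ = [[5, -2, -3], [-9, 3, 5], [-20, 7, 11]].
M = C⁻¹(B − L) = [[1, -5], [-2, -1], [-1, -4]].

M = [[1, -5], [-2, -1], [-1, -4]]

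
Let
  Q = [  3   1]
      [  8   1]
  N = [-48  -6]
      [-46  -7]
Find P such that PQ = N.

Since Q sits to the right of P, P = NQ⁻¹.
det Q = -5, so Q⁻¹ = [[-1/5, 1/5], [8/5, -3/5]].
P = NQ⁻¹ = [[-48, -6], [-46, -7]] · [[-1/5, 1/5], [8/5, -3/5]] = [[0, -6], [-2, -5]].

P = [[0, -6], [-2, -5]]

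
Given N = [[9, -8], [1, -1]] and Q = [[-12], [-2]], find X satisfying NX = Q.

X = [[4], [6]]

N is on the left of X, so left-multiply by N⁻¹: X = N⁻¹Q.
det N = -1, so N⁻¹ = [[1, -8], [1, -9]].
X = N⁻¹Q = [[1, -8], [1, -9]] · [[-12], [-2]] = [[4], [6]].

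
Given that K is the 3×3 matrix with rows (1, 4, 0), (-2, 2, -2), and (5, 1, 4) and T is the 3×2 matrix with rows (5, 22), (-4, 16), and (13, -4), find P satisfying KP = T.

Since K multiplies P on the left, P = K⁻¹T.
det K = 2, so K⁻¹ = [[5, -8, -4], [-1, 2, 1], [-6, 19/2, 5]].
P = K⁻¹T = [[5, -8, -4], [-1, 2, 1], [-6, 19/2, 5]] · [[5, 22], [-4, 16], [13, -4]] = [[5, -2], [0, 6], [-3, 0]].

P = [[5, -2], [0, 6], [-3, 0]]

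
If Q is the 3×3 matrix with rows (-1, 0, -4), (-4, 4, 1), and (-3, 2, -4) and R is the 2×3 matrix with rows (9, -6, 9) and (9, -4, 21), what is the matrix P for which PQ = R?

P = [[-6, -3, 3], [-1, 1, -4]]

Since Q sits to the right of P, P = RQ⁻¹.
det Q = 2; the adjugate gives Q⁻¹ = [[-9, -4, 8], [-19/2, -4, 17/2], [2, 1, -2]].
P = RQ⁻¹ = [[9, -6, 9], [9, -4, 21]] · [[-9, -4, 8], [-19/2, -4, 17/2], [2, 1, -2]] = [[-6, -3, 3], [-1, 1, -4]].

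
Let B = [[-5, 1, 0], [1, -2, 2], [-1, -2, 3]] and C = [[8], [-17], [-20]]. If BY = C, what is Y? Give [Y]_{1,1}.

Left-multiplying both sides by B⁻¹ gives Y = B⁻¹C.
det B = 5; the adjugate gives B⁻¹ = [[-2/5, -3/5, 2/5], [-1, -3, 2], [-4/5, -11/5, 9/5]].
Y = B⁻¹C = [[-2/5, -3/5, 2/5], [-1, -3, 2], [-4/5, -11/5, 9/5]] · [[8], [-17], [-20]] = [[-1], [3], [-5]].

-1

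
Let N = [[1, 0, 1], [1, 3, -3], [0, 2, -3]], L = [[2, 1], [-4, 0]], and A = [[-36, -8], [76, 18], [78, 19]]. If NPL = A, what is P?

P = [[-3, 5], [2, -5], [-5, 0]]

Left-multiply by N⁻¹ and right-multiply by L⁻¹: P = N⁻¹AL⁻¹.
det N = -1; the adjugate gives N⁻¹ = [[3, -2, 3], [-3, 3, -4], [-2, 2, -3]].
det L = 4, so L⁻¹ = [[0, -1/4], [1, 1/2]].
N⁻¹A = [[-26, -3], [24, 2], [-10, -5]].
P = (N⁻¹A)L⁻¹ = [[-3, 5], [2, -5], [-5, 0]].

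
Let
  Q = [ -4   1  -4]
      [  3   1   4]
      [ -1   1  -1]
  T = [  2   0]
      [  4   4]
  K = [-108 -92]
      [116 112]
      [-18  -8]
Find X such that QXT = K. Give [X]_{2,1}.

-4

X = Q⁻¹KT⁻¹ (apply Q⁻¹ on the left and T⁻¹ on the right).
Q has determinant 3; Q⁻¹ = [[-5/3, -1, 8/3], [-1/3, 0, 4/3], [4/3, 1, -7/3]].
det T = 8, so T⁻¹ = [[1/2, 0], [-1/2, 1/4]].
Q⁻¹K = [[16, 20], [12, 20], [14, 8]].
X = (Q⁻¹K)T⁻¹ = [[-2, 5], [-4, 5], [3, 2]].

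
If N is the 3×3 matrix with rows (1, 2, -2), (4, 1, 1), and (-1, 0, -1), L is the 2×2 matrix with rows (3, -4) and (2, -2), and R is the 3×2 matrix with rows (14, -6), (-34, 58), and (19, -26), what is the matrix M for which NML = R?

M = [[-4, 5], [-5, 3], [-3, -4]]

Isolating M: multiply by N⁻¹ from the left and L⁻¹ from the right, so M = N⁻¹RL⁻¹.
det N = 3, so N⁻¹ = [[-1/3, 2/3, 4/3], [1, -1, -3], [1/3, -2/3, -7/3]].
det L = 2, so L⁻¹ = [[-1, 2], [-1, 3/2]].
N⁻¹R = [[-2, 6], [-9, 14], [-17, 20]].
M = (N⁻¹R)L⁻¹ = [[-4, 5], [-5, 3], [-3, -4]].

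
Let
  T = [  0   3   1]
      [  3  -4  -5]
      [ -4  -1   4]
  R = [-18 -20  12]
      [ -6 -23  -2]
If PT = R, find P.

Since T sits to the right of P, P = RT⁻¹.
T has determinant 5; T⁻¹ = [[-21/5, -13/5, -11/5], [8/5, 4/5, 3/5], [-19/5, -12/5, -9/5]].
P = RT⁻¹ = [[-18, -20, 12], [-6, -23, -2]] · [[-21/5, -13/5, -11/5], [8/5, 4/5, 3/5], [-19/5, -12/5, -9/5]] = [[-2, 2, 6], [-4, 2, 3]].

P = [[-2, 2, 6], [-4, 2, 3]]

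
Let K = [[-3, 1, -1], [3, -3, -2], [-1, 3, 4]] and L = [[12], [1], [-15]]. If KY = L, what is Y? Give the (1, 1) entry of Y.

-2

Since K multiplies Y on the left, Y = K⁻¹L.
det K = 2, so K⁻¹ = [[-3, -7/2, -5/2], [-5, -13/2, -9/2], [3, 4, 3]].
Y = K⁻¹L = [[-3, -7/2, -5/2], [-5, -13/2, -9/2], [3, 4, 3]] · [[12], [1], [-15]] = [[-2], [1], [-5]].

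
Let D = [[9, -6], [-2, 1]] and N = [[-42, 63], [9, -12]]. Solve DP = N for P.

P = [[-4, 3], [1, -6]]

D is on the left of P, so left-multiply by D⁻¹: P = D⁻¹N.
det D = -3, so D⁻¹ = [[-1/3, -2], [-2/3, -3]].
P = D⁻¹N = [[-1/3, -2], [-2/3, -3]] · [[-42, 63], [9, -12]] = [[-4, 3], [1, -6]].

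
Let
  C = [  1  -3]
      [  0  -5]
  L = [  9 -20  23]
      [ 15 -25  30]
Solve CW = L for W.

W = [[0, -5, 5], [-3, 5, -6]]

C is on the left of W, so left-multiply by C⁻¹: W = C⁻¹L.
det C = -5; the adjugate gives C⁻¹ = [[1, -3/5], [0, -1/5]].
W = C⁻¹L = [[1, -3/5], [0, -1/5]] · [[9, -20, 23], [15, -25, 30]] = [[0, -5, 5], [-3, 5, -6]].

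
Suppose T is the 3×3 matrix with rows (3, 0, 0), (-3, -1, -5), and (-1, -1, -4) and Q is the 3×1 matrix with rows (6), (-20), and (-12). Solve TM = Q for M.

M = [[2], [-6], [4]]

T is on the left of M, so left-multiply by T⁻¹: M = T⁻¹Q.
det T = -3, so T⁻¹ = [[1/3, 0, 0], [7/3, 4, -5], [-2/3, -1, 1]].
M = T⁻¹Q = [[1/3, 0, 0], [7/3, 4, -5], [-2/3, -1, 1]] · [[6], [-20], [-12]] = [[2], [-6], [4]].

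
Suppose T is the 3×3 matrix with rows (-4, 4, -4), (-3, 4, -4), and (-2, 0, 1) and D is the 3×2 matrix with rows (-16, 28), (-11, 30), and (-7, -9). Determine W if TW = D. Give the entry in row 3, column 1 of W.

Since T multiplies W on the left, W = T⁻¹D.
T has determinant -4; T⁻¹ = [[-1, 1, 0], [-11/4, 3, 1], [-2, 2, 1]].
W = T⁻¹D = [[-1, 1, 0], [-11/4, 3, 1], [-2, 2, 1]] · [[-16, 28], [-11, 30], [-7, -9]] = [[5, 2], [4, 4], [3, -5]].

3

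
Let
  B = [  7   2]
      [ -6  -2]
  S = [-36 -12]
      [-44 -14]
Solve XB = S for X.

B is on the right of X, so right-multiply by B⁻¹: X = SB⁻¹.
B has determinant -2; B⁻¹ = [[1, 1], [-3, -7/2]].
X = SB⁻¹ = [[-36, -12], [-44, -14]] · [[1, 1], [-3, -7/2]] = [[0, 6], [-2, 5]].

X = [[0, 6], [-2, 5]]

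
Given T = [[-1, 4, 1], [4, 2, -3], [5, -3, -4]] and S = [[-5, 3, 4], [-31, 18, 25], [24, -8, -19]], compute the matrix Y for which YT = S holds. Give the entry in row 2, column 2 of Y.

Since T sits to the right of Y, Y = ST⁻¹.
T has determinant -1; T⁻¹ = [[17, -13, 14], [-1, 1, -1], [22, -17, 18]].
Y = ST⁻¹ = [[-5, 3, 4], [-31, 18, 25], [24, -8, -19]] · [[17, -13, 14], [-1, 1, -1], [22, -17, 18]] = [[0, 0, -1], [5, -4, -2], [-2, 3, 2]].

-4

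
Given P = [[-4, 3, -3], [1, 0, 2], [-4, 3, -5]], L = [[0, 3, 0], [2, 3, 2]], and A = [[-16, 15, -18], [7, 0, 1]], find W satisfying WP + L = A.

WP = A − L = [[-16, 12, -18], [5, -3, -1]].
P is on the right of W, so right-multiply by P⁻¹: W = (A − L)P⁻¹.
det P = 6, so P⁻¹ = [[-1, 1, 1], [-1/2, 4/3, 5/6], [1/2, 0, -1/2]].
W = (A − L)P⁻¹ = [[1, 0, 3], [-4, 1, 3]].

W = [[1, 0, 3], [-4, 1, 3]]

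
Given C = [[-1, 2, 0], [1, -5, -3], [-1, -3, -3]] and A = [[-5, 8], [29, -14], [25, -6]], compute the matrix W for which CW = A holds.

W = [[-1, 0], [-3, 4], [-5, -2]]

C is on the left of W, so left-multiply by C⁻¹: W = C⁻¹A.
det C = 6; the adjugate gives C⁻¹ = [[1, 1, -1], [1, 1/2, -1/2], [-4/3, -5/6, 1/2]].
W = C⁻¹A = [[1, 1, -1], [1, 1/2, -1/2], [-4/3, -5/6, 1/2]] · [[-5, 8], [29, -14], [25, -6]] = [[-1, 0], [-3, 4], [-5, -2]].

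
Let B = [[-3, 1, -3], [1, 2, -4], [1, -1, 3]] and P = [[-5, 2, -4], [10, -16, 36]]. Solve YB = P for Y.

B is on the right of Y, so right-multiply by B⁻¹: Y = PB⁻¹.
det B = -4; the adjugate gives B⁻¹ = [[-1/2, 0, -1/2], [7/4, 3/2, 15/4], [3/4, 1/2, 7/4]].
Y = PB⁻¹ = [[-5, 2, -4], [10, -16, 36]] · [[-1/2, 0, -1/2], [7/4, 3/2, 15/4], [3/4, 1/2, 7/4]] = [[3, 1, 3], [-6, -6, -2]].

Y = [[3, 1, 3], [-6, -6, -2]]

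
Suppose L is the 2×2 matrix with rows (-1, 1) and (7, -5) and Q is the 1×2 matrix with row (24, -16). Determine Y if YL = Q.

Y = [[4, 4]]

Right-multiplying both sides by L⁻¹ gives Y = QL⁻¹.
det L = -2; the adjugate gives L⁻¹ = [[5/2, 1/2], [7/2, 1/2]].
Y = QL⁻¹ = [[24, -16]] · [[5/2, 1/2], [7/2, 1/2]] = [[4, 4]].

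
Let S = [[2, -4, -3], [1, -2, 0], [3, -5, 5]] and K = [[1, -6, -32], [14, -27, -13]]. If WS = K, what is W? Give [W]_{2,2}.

-1

Right-multiplying both sides by S⁻¹ gives W = KS⁻¹.
det S = -3; the adjugate gives S⁻¹ = [[10/3, -35/3, 2], [5/3, -19/3, 1], [-1/3, 2/3, 0]].
W = KS⁻¹ = [[1, -6, -32], [14, -27, -13]] · [[10/3, -35/3, 2], [5/3, -19/3, 1], [-1/3, 2/3, 0]] = [[4, 5, -4], [6, -1, 1]].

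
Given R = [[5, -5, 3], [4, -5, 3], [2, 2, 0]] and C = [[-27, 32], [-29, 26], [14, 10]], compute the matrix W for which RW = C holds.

W = [[2, 6], [5, -1], [-4, -1]]

Since R multiplies W on the left, W = R⁻¹C.
det R = -6; the adjugate gives R⁻¹ = [[1, -1, 0], [-1, 1, 1/2], [-3, 10/3, 5/6]].
W = R⁻¹C = [[1, -1, 0], [-1, 1, 1/2], [-3, 10/3, 5/6]] · [[-27, 32], [-29, 26], [14, 10]] = [[2, 6], [5, -1], [-4, -1]].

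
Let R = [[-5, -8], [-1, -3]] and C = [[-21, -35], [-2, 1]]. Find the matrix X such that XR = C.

Right-multiplying both sides by R⁻¹ gives X = CR⁻¹.
R has determinant 7; R⁻¹ = [[-3/7, 8/7], [1/7, -5/7]].
X = CR⁻¹ = [[-21, -35], [-2, 1]] · [[-3/7, 8/7], [1/7, -5/7]] = [[4, 1], [1, -3]].

X = [[4, 1], [1, -3]]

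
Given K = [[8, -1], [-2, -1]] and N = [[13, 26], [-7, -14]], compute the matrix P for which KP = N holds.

P = [[2, 4], [3, 6]]

Since K multiplies P on the left, P = K⁻¹N.
det K = -10; the adjugate gives K⁻¹ = [[1/10, -1/10], [-1/5, -4/5]].
P = K⁻¹N = [[1/10, -1/10], [-1/5, -4/5]] · [[13, 26], [-7, -14]] = [[2, 4], [3, 6]].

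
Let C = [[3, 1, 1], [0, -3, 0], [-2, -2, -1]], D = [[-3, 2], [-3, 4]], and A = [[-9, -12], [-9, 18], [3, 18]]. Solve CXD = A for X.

X = C⁻¹AD⁻¹ (apply C⁻¹ on the left and D⁻¹ on the right).
det C = 3, so C⁻¹ = [[1, -1/3, 1], [0, -1/3, 0], [-2, 4/3, -3]].
det D = -6, so D⁻¹ = [[-2/3, 1/3], [-1/2, 1/2]].
C⁻¹A = [[-3, 0], [3, -6], [-3, -6]].
X = (C⁻¹A)D⁻¹ = [[2, -1], [1, -2], [5, -4]].

X = [[2, -1], [1, -2], [5, -4]]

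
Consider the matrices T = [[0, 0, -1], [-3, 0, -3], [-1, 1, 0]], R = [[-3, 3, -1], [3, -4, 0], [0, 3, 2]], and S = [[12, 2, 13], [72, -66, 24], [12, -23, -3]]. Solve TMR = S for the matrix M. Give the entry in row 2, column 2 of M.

M = T⁻¹SR⁻¹ (apply T⁻¹ on the left and R⁻¹ on the right).
T has determinant 3; T⁻¹ = [[1, -1/3, 0], [1, -1/3, 1], [-1, 0, 0]].
R has determinant -3; R⁻¹ = [[8/3, 3, 4/3], [2, 2, 1], [-3, -3, -1]].
T⁻¹S = [[-12, 24, 5], [0, 1, 2], [-12, -2, -13]].
M = (T⁻¹S)R⁻¹ = [[1, -3, 3], [-4, -4, -1], [3, -1, -5]].

-4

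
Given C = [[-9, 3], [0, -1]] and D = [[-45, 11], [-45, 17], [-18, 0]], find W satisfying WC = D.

Right-multiplying both sides by C⁻¹ gives W = DC⁻¹.
det C = 9, so C⁻¹ = [[-1/9, -1/3], [0, -1]].
W = DC⁻¹ = [[-45, 11], [-45, 17], [-18, 0]] · [[-1/9, -1/3], [0, -1]] = [[5, 4], [5, -2], [2, 6]].

W = [[5, 4], [5, -2], [2, 6]]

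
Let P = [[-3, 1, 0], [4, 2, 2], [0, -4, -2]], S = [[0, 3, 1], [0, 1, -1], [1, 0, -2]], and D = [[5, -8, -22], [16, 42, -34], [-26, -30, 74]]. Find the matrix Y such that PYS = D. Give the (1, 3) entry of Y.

Left-multiply by P⁻¹ and right-multiply by S⁻¹: Y = P⁻¹DS⁻¹.
P has determinant -4; P⁻¹ = [[-1, -1/2, -1/2], [-2, -3/2, -3/2], [4, 3, 5/2]].
det S = -4, so S⁻¹ = [[1/2, -3/2, 1], [1/4, 1/4, 0], [1/4, -3/4, 0]].
P⁻¹D = [[0, 2, 2], [5, -2, -16], [3, 19, -5]].
Y = (P⁻¹D)S⁻¹ = [[1, -1, 0], [-2, 4, 5], [5, 4, 3]].

0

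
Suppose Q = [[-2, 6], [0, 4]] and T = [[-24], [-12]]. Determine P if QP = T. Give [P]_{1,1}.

3

Since Q multiplies P on the left, P = Q⁻¹T.
Q has determinant -8; Q⁻¹ = [[-1/2, 3/4], [0, 1/4]].
P = Q⁻¹T = [[-1/2, 3/4], [0, 1/4]] · [[-24], [-12]] = [[3], [-3]].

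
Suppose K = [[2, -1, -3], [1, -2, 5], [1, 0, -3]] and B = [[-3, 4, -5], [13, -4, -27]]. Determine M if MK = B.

Since K sits to the right of M, M = BK⁻¹.
K has determinant -2; K⁻¹ = [[-3, 3/2, 11/2], [-4, 3/2, 13/2], [-1, 1/2, 3/2]].
M = BK⁻¹ = [[-3, 4, -5], [13, -4, -27]] · [[-3, 3/2, 11/2], [-4, 3/2, 13/2], [-1, 1/2, 3/2]] = [[-2, -1, 2], [4, 0, 5]].

M = [[-2, -1, 2], [4, 0, 5]]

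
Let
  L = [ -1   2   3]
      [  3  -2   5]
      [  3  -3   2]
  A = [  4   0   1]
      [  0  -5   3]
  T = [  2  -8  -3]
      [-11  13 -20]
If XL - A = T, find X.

XL = T + A = [[6, -8, -2], [-11, 8, -17]].
Since L sits to the right of X, X = (T + A)L⁻¹.
det L = -2; the adjugate gives L⁻¹ = [[-11/2, 13/2, -8], [-9/2, 11/2, -7], [3/2, -3/2, 2]].
X = (T + A)L⁻¹ = [[0, -2, 4], [-1, -2, -2]].

X = [[0, -2, 4], [-1, -2, -2]]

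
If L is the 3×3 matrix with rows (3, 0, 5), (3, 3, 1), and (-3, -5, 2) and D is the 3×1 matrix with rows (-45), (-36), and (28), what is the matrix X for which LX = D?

X = [[-5], [-5], [-6]]

L is on the left of X, so left-multiply by L⁻¹: X = L⁻¹D.
det L = 3; the adjugate gives L⁻¹ = [[11/3, -25/3, -5], [-3, 7, 4], [-2, 5, 3]].
X = L⁻¹D = [[11/3, -25/3, -5], [-3, 7, 4], [-2, 5, 3]] · [[-45], [-36], [28]] = [[-5], [-5], [-6]].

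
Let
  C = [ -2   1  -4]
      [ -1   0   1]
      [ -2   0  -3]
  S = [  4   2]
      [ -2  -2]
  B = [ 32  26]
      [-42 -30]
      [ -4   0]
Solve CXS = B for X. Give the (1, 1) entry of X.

4

X = C⁻¹BS⁻¹ (apply C⁻¹ on the left and S⁻¹ on the right).
det C = -5; the adjugate gives C⁻¹ = [[0, -3/5, -1/5], [1, 2/5, -6/5], [0, 2/5, -1/5]].
S has determinant -4; S⁻¹ = [[1/2, 1/2], [-1/2, -1]].
C⁻¹B = [[26, 18], [20, 14], [-16, -12]].
X = (C⁻¹B)S⁻¹ = [[4, -5], [3, -4], [-2, 4]].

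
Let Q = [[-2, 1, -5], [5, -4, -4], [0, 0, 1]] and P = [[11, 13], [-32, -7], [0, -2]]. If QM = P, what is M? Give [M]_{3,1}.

0

Since Q multiplies M on the left, M = Q⁻¹P.
det Q = 3, so Q⁻¹ = [[-4/3, -1/3, -8], [-5/3, -2/3, -11], [0, 0, 1]].
M = Q⁻¹P = [[-4/3, -1/3, -8], [-5/3, -2/3, -11], [0, 0, 1]] · [[11, 13], [-32, -7], [0, -2]] = [[-4, 1], [3, 5], [0, -2]].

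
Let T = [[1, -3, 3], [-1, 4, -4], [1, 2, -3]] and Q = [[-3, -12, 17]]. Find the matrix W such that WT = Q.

W = [[6, 4, -5]]

Since T sits to the right of W, W = QT⁻¹.
det T = -1; the adjugate gives T⁻¹ = [[4, 3, 0], [7, 6, -1], [6, 5, -1]].
W = QT⁻¹ = [[-3, -12, 17]] · [[4, 3, 0], [7, 6, -1], [6, 5, -1]] = [[6, 4, -5]].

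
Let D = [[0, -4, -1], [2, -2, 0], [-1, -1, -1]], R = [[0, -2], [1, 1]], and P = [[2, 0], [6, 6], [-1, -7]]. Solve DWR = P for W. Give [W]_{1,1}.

1

Left-multiply by D⁻¹ and right-multiply by R⁻¹: W = D⁻¹PR⁻¹.
det D = -4; the adjugate gives D⁻¹ = [[-1/2, 3/4, 1/2], [-1/2, 1/4, 1/2], [1, -1, -2]].
det R = 2, so R⁻¹ = [[1/2, 1], [-1/2, 0]].
D⁻¹P = [[3, 1], [0, -2], [-2, 8]].
W = (D⁻¹P)R⁻¹ = [[1, 3], [1, 0], [-5, -2]].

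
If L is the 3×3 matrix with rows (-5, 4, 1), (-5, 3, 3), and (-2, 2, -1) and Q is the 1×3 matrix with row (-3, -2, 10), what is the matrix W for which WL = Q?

L is on the right of W, so right-multiply by L⁻¹: W = QL⁻¹.
det L = -3, so L⁻¹ = [[3, -2, -3], [11/3, -7/3, -10/3], [4/3, -2/3, -5/3]].
W = QL⁻¹ = [[-3, -2, 10]] · [[3, -2, -3], [11/3, -7/3, -10/3], [4/3, -2/3, -5/3]] = [[-3, 4, -1]].

W = [[-3, 4, -1]]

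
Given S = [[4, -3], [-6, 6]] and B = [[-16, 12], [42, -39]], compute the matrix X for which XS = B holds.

S is on the right of X, so right-multiply by S⁻¹: X = BS⁻¹.
det S = 6, so S⁻¹ = [[1, 1/2], [1, 2/3]].
X = BS⁻¹ = [[-16, 12], [42, -39]] · [[1, 1/2], [1, 2/3]] = [[-4, 0], [3, -5]].

X = [[-4, 0], [3, -5]]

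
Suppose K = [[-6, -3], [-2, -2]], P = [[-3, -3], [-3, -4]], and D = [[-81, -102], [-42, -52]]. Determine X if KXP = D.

X = K⁻¹DP⁻¹ (apply K⁻¹ on the left and P⁻¹ on the right).
det K = 6; the adjugate gives K⁻¹ = [[-1/3, 1/2], [1/3, -1]].
det P = 3, so P⁻¹ = [[-4/3, 1], [1, -1]].
K⁻¹D = [[6, 8], [15, 18]].
X = (K⁻¹D)P⁻¹ = [[0, -2], [-2, -3]].

X = [[0, -2], [-2, -3]]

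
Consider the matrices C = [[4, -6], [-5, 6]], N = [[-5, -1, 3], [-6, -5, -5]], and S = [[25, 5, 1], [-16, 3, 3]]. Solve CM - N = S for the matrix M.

CM = S + N = [[20, 4, 4], [-22, -2, -2]].
Since C multiplies M on the left, M = C⁻¹(S + N).
C has determinant -6; C⁻¹ = [[-1, -1], [-5/6, -2/3]].
M = C⁻¹(S + N) = [[2, -2, -2], [-2, -2, -2]].

M = [[2, -2, -2], [-2, -2, -2]]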